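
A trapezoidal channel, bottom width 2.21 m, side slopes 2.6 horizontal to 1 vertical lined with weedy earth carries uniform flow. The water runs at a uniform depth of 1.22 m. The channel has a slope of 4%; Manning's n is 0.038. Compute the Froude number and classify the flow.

supercritical

With bottom width b = 2.21 m and side slope z = 2.6: A = (b + zy)y = (2.21 + 2.6×1.22)×1.22 = 6.566 m²; P = b + 2y√(1+z²) = 2.21 + 2×1.22×2.786 = 9.007 m.
Hydraulic radius R = A/P = 6.566/9.007 = 0.729 m.
V = (1/n) R^(2/3) √S = (1/0.038) × 0.729^(2/3) × √0.04 = 4.263 m/s. Hydraulic depth D_h = A/T = 6.566/8.554 = 0.7676 m.
Froude number Fr = V/√(g·D_h) = 4.263/√(9.81×0.7676) = 1.55, which is greater than 1, so the flow is supercritical.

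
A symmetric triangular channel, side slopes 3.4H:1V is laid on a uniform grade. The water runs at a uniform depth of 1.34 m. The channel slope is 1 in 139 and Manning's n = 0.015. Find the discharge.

For a triangular section with side slope z = 3.4: A = zy² = 3.4×1.34² = 6.105 m²; P = 2y√(1+z²) = 2×1.34×3.544 = 9.498 m.
Hydraulic radius R = A/P = 6.105/9.498 = 0.6428 m.
Manning's equation: Q = (1/n) A R^(2/3) S^(1/2) = (1/0.015) × 6.105 × 0.6428^(2/3) × 0.007194^(1/2) = 25.7 m³/s.

Q = 25.7 m³/s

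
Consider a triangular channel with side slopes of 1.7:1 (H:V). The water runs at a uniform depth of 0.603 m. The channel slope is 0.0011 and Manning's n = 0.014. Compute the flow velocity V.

V = 0.965 m/s

For a triangular section with side slope z = 1.7: A = zy² = 1.7×0.603² = 0.6181 m²; P = 2y√(1+z²) = 2×0.603×1.972 = 2.379 m.
Hydraulic radius R = A/P = 0.6181/2.379 = 0.2599 m.
From Manning's equation, V = (1/n) R^(2/3) S^(1/2) = (1/0.014) × 0.2599^(2/3) × 0.0011^(1/2) = 0.965 m/s.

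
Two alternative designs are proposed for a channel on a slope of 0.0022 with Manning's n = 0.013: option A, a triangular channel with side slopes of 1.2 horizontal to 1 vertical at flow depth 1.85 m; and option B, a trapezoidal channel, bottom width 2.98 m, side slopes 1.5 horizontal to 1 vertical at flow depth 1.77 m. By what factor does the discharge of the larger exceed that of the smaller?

3.18

Channel A: For a triangular section with side slope z = 1.2: A = zy² = 1.2×1.85² = 4.107 m²; P = 2y√(1+z²) = 2×1.85×1.562 = 5.78 m. Hydraulic radius R = A/P = 4.107/5.78 = 0.7106 m. Q_A = (1/0.013)·4.107·0.7106^(2/3)·√0.0022 = 11.8 m³/s.
Channel B: With bottom width b = 2.98 m and side slope z = 1.5: A = (b + zy)y = (2.98 + 1.5×1.77)×1.77 = 9.974 m²; P = b + 2y√(1+z²) = 2.98 + 2×1.77×1.803 = 9.362 m. Hydraulic radius R = A/P = 9.974/9.362 = 1.065 m. Q_B = (1/0.013)·9.974·1.065^(2/3)·√0.0022 = 37.54 m³/s.
The larger discharge is 37.54 m³/s and the smaller is 11.8 m³/s; the ratio is 3.18.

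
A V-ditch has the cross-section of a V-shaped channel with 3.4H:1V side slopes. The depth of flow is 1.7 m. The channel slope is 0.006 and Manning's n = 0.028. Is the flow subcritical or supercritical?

For a triangular section with side slope z = 3.4: A = zy² = 3.4×1.7² = 9.826 m²; P = 2y√(1+z²) = 2×1.7×3.544 = 12.05 m.
Hydraulic radius R = A/P = 9.826/12.05 = 0.8155 m.
V = (1/n) R^(2/3) √S = (1/0.028) × 0.8155^(2/3) × √0.006 = 2.415 m/s. Hydraulic depth D_h = A/T = 9.826/11.56 = 0.85 m.
Froude number Fr = V/√(g·D_h) = 2.415/√(9.81×0.85) = 0.836, which is less than 1, so the flow is subcritical.

subcritical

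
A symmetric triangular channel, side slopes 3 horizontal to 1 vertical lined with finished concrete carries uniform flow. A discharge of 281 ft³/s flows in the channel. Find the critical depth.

y_c = 3.53 ft

At critical depth, Q² T / (g A³) = 1, i.e. A³/T = Q²/g = 281²/32.2 = 2452.
At y = 2.42 ft: A³/T = 373.5 — too small.
At y = 3.81 ft: A³/T = 3613 — too large.
At y = 3.53 ft: A³/T = 2467 — matches.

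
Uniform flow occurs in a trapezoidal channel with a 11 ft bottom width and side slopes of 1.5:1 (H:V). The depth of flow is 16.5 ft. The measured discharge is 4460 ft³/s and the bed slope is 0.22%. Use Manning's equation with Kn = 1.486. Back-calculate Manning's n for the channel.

With bottom width b = 11 ft and side slope z = 1.5: A = (b + zy)y = (11 + 1.5×16.5)×16.5 = 589.9 ft²; P = b + 2y√(1+z²) = 11 + 2×16.5×1.803 = 70.49 ft.
Hydraulic radius R = A/P = 589.9/70.49 = 8.368 ft.
Rearranging Manning's equation: n = (1.486/Q) A R^(2/3) S^(1/2) = (1.486/4460) × 589.9 × 8.368^(2/3) × √0.0022 = 0.038.

n = 0.038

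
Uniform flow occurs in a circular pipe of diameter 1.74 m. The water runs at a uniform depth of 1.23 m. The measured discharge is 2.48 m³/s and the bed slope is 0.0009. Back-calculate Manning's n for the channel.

n = 0.014

For a circular section of diameter D = 1.74 m at depth y = 1.23 m, the central angle is θ = 2 arccos(1 − 2y/D) = 3.995 rad. Then A = (D²/8)(θ − sin θ) = 1.797 m² and P = Dθ/2 = 3.475 m.
Hydraulic radius R = A/P = 1.797/3.475 = 0.517 m.
Rearranging Manning's equation: n = (1/Q) A R^(2/3) S^(1/2) = (1/2.48) × 1.797 × 0.517^(2/3) × √0.0009 = 0.014.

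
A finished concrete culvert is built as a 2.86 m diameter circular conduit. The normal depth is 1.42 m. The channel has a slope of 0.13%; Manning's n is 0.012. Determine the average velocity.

V = 2.4 m/s

For a circular section of diameter D = 2.86 m at depth y = 1.42 m, the central angle is θ = 2 arccos(1 − 2y/D) = 3.128 rad. Then A = (D²/8)(θ − sin θ) = 3.184 m² and P = Dθ/2 = 4.472 m.
Hydraulic radius R = A/P = 3.184/4.472 = 0.7118 m.
From Manning's equation, V = (1/n) R^(2/3) S^(1/2) = (1/0.012) × 0.7118^(2/3) × 0.0013^(1/2) = 2.4 m/s.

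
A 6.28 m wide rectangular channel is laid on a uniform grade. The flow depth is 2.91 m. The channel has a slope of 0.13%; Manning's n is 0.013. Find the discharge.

Flow area A = b·y = 6.28 × 2.91 = 18.27 m². Wetted perimeter P = b + 2y = 6.28 + 2×2.91 = 12.1 m.
Hydraulic radius R = A/P = 18.27/12.1 = 1.51 m.
Manning's equation: Q = (1/n) A R^(2/3) S^(1/2) = (1/0.013) × 18.27 × 1.51^(2/3) × 0.0013^(1/2) = 66.7 m³/s.

Q = 66.7 m³/s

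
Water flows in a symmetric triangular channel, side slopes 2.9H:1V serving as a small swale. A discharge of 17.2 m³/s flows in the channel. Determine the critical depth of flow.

y_c = 1.48 m

At critical depth, Q² T / (g A³) = 1, i.e. A³/T = Q²/g = 17.2²/9.81 = 30.16.
Try y = 1.65 m: A³/T = 51.43 — high.
Try y = 1.04 m: A³/T = 5.116 — low.
Try y = 1.48 m: A³/T = 29.86 — matches.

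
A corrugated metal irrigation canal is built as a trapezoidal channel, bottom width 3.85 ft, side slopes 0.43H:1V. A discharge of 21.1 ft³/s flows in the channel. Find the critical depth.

y_c = 0.942 ft

At critical depth, Q² T / (g A³) = 1, i.e. A³/T = Q²/g = 21.1²/32.2 = 13.83.
At y = 0.663 ft: A³/T = 4.662 — low.
At y = 1.05 ft: A³/T = 19.38 — high.
At y = 0.942 ft: A³/T = 13.82 — close enough.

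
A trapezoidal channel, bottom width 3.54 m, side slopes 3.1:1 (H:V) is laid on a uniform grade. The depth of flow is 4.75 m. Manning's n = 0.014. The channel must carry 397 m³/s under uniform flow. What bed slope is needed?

S = 0.0012

With bottom width b = 3.54 m and side slope z = 3.1: A = (b + zy)y = (3.54 + 3.1×4.75)×4.75 = 86.76 m²; P = b + 2y√(1+z²) = 3.54 + 2×4.75×3.257 = 34.48 m.
Hydraulic radius R = A/P = 86.76/34.48 = 2.516 m.
From Manning's equation, S = [nQ / (1 A R^(2/3))]² = [0.014 × 397 / (1 × 86.76 × 2.516^(2/3))]² = 0.0012.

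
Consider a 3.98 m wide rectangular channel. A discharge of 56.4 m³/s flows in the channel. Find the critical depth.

y_c = 2.74 m

For a rectangular channel, critical depth y_c = (q²/g)^(1/3) where q = Q/b = 56.4/3.98 = 14.17 m²/s.
So y_c = (14.17²/9.81)^(1/3) = 2.74 m.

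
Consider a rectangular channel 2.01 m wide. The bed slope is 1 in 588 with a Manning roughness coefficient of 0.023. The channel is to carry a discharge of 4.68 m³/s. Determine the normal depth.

y_n = 1.75 m

Manning's equation rearranged: A R^(2/3) = nQ / (1·√S) = 0.023 × 4.68 / (√0.001701) = 2.61.
Try y = 2.1 m: A R^(2/3) = 3.263 — over.
Try y = 1.75 m: A R^(2/3) = 2.608 — ≈ 2.61.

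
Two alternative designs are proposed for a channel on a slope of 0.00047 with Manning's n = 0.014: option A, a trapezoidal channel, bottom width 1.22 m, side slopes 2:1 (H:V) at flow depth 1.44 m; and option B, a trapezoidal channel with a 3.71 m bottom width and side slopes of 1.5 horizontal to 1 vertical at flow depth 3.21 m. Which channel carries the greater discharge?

Channel A: With bottom width b = 1.22 m and side slope z = 2: A = (b + zy)y = (1.22 + 2×1.44)×1.44 = 5.904 m²; P = b + 2y√(1+z²) = 1.22 + 2×1.44×2.236 = 7.66 m. Hydraulic radius R = A/P = 5.904/7.66 = 0.7708 m. Q_A = (1/0.014)·5.904·0.7708^(2/3)·√0.00047 = 7.686 m³/s.
Channel B: With bottom width b = 3.71 m and side slope z = 1.5: A = (b + zy)y = (3.71 + 1.5×3.21)×3.21 = 27.37 m²; P = b + 2y√(1+z²) = 3.71 + 2×3.21×1.803 = 15.28 m. Hydraulic radius R = A/P = 27.37/15.28 = 1.79 m. Q_B = (1/0.014)·27.37·1.79^(2/3)·√0.00047 = 62.48 m³/s.
Q_A = 7.686 m³/s vs Q_B = 62.48 m³/s, so channel B carries more.

channel B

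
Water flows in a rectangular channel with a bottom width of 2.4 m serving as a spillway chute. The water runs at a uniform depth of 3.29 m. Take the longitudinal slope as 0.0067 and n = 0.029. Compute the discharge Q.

Flow area A = b·y = 2.4 × 3.29 = 7.896 m². Wetted perimeter P = b + 2y = 2.4 + 2×3.29 = 8.98 m.
Hydraulic radius R = A/P = 7.896/8.98 = 0.8793 m.
Manning's equation: Q = (1/n) A R^(2/3) S^(1/2) = (1/0.029) × 7.896 × 0.8793^(2/3) × 0.0067^(1/2) = 20.5 m³/s.

Q = 20.5 m³/s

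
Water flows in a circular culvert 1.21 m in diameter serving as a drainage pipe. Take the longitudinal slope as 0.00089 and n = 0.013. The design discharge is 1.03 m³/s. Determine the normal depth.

y_n = 0.87 m

Manning's equation rearranged: A R^(2/3) = nQ / (1·√S) = 0.013 × 1.03 / (√0.00089) = 0.4488.
At y = 0.616 m: A R^(2/3) = 0.2671 — too small.
At y = 1.08 m: A R^(2/3) = 0.5503 — too large.
At y = 0.87 m: A R^(2/3) = 0.449 — ≈ 0.4488.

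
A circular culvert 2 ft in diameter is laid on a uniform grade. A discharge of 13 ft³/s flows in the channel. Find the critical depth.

y_c = 1.3 ft

At critical depth, Q² T / (g A³) = 1, i.e. A³/T = Q²/g = 13²/32.2 = 5.248.
At y = 0.911 ft: A³/T = 1.357 — short.
At y = 1.3 ft: A³/T = 5.294 — matches.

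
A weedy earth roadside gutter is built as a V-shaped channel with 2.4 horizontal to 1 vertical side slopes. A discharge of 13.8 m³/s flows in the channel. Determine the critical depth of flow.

At critical depth, Q² T / (g A³) = 1, i.e. A³/T = Q²/g = 13.8²/9.81 = 19.41.
At y = 1.32 m: A³/T = 11.54 — too small.
At y = 1.69 m: A³/T = 39.7 — too large.
At y = 1.46 m: A³/T = 19.11 — matches.

y_c = 1.46 m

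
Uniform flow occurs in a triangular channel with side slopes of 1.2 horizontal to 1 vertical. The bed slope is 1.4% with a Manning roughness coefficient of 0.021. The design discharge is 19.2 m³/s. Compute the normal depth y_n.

y_n = 1.88 m

Manning's equation rearranged: A R^(2/3) = nQ / (1·√S) = 0.021 × 19.2 / (√0.014) = 3.408.
At y = 2.34 m: A R^(2/3) = 6.12 — too large.
At y = 1.6 m: A R^(2/3) = 2.221 — too small.
At y = 1.88 m: A R^(2/3) = 3.414 — matches.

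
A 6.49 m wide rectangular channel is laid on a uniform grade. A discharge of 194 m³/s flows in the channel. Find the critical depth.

For a rectangular channel, critical depth y_c = (q²/g)^(1/3) where q = Q/b = 194/6.49 = 29.89 m²/s.
So y_c = (29.89²/9.81)^(1/3) = 4.5 m.

y_c = 4.5 m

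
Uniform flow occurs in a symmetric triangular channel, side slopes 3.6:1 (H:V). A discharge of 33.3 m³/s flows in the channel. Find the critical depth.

At critical depth, Q² T / (g A³) = 1, i.e. A³/T = Q²/g = 33.3²/9.81 = 113.
Trying y = 2.24 m: A³/T = 365.4 — over.
Trying y = 1.77 m: A³/T = 112.6 — matches.

y_c = 1.77 m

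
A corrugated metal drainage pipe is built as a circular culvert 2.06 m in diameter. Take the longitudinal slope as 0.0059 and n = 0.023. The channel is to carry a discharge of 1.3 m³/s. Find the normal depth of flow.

Manning's equation rearranged: A R^(2/3) = nQ / (1·√S) = 0.023 × 1.3 / (√0.0059) = 0.3893.
Trying y = 0.746 m: A R^(2/3) = 0.6003 — too large.
Trying y = 0.435 m: A R^(2/3) = 0.2093 — too small.
Trying y = 0.595 m: A R^(2/3) = 0.3896 — matches.

y_n = 0.595 m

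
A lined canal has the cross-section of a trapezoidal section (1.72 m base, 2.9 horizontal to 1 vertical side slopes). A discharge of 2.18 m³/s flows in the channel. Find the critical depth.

At critical depth, Q² T / (g A³) = 1, i.e. A³/T = Q²/g = 2.18²/9.81 = 0.4844.
Trying y = 0.495 m: A³/T = 0.8301 — too large.
Trying y = 0.428 m: A³/T = 0.4844 — ≈ 0.4844.

y_c = 0.428 m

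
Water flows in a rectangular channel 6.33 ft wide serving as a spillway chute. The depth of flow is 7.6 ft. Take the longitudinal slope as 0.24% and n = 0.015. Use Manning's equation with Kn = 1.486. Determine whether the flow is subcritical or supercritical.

subcritical

Flow area A = b·y = 6.33 × 7.6 = 48.11 ft². Wetted perimeter P = b + 2y = 6.33 + 2×7.6 = 21.53 ft.
Hydraulic radius R = A/P = 48.11/21.53 = 2.234 ft.
V = (1.486/n) R^(2/3) √S = (1.486/0.015) × 2.234^(2/3) × √0.0024 = 8.295 ft/s. Hydraulic depth D_h = A/T = 48.11/6.33 = 7.6 ft.
Froude number Fr = V/√(g·D_h) = 8.295/√(32.2×7.6) = 0.53, which is less than 1, so the flow is subcritical.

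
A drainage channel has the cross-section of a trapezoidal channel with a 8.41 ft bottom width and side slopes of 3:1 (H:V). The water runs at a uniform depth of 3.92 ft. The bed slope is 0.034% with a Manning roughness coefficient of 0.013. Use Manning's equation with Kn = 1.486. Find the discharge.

Q = 297 ft³/s

With bottom width b = 8.41 ft and side slope z = 3: A = (b + zy)y = (8.41 + 3×3.92)×3.92 = 79.07 ft²; P = b + 2y√(1+z²) = 8.41 + 2×3.92×3.162 = 33.2 ft.
Hydraulic radius R = A/P = 79.07/33.2 = 2.381 ft.
Manning's equation: Q = (1.486/n) A R^(2/3) S^(1/2) = (1.486/0.013) × 79.07 × 2.381^(2/3) × 0.00034^(1/2) = 297 ft³/s.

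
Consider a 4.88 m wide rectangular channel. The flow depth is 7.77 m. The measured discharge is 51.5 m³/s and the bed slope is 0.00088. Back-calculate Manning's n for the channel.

Flow area A = b·y = 4.88 × 7.77 = 37.92 m². Wetted perimeter P = b + 2y = 4.88 + 2×7.77 = 20.42 m.
Hydraulic radius R = A/P = 37.92/20.42 = 1.857 m.
Rearranging Manning's equation: n = (1/Q) A R^(2/3) S^(1/2) = (1/51.5) × 37.92 × 1.857^(2/3) × √0.00088 = 0.033.

n = 0.033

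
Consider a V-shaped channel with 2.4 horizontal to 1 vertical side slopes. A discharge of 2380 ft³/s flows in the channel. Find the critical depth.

At critical depth, Q² T / (g A³) = 1, i.e. A³/T = Q²/g = 2380²/32.2 = 175900.
Trying y = 11.6 ft: A³/T = 604900 — too large.
Trying y = 9.06 ft: A³/T = 175800 — ≈ 175900.

y_c = 9.06 ft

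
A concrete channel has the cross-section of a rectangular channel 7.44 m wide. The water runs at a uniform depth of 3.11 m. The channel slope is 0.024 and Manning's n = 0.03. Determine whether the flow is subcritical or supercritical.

Flow area A = b·y = 7.44 × 3.11 = 23.14 m². Wetted perimeter P = b + 2y = 7.44 + 2×3.11 = 13.66 m.
Hydraulic radius R = A/P = 23.14/13.66 = 1.694 m.
V = (1/n) R^(2/3) √S = (1/0.03) × 1.694^(2/3) × √0.024 = 7.338 m/s. Hydraulic depth D_h = A/T = 23.14/7.44 = 3.11 m.
Froude number Fr = V/√(g·D_h) = 7.338/√(9.81×3.11) = 1.33, which is greater than 1, so the flow is supercritical.

supercritical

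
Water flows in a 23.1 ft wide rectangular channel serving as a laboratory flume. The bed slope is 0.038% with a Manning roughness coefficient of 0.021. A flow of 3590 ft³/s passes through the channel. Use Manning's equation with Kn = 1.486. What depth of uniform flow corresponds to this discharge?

y_n = 27.8 ft

Manning's equation rearranged: A R^(2/3) = nQ / (1.486·√S) = 0.021 × 3590 / (1.486 × √0.00038) = 2603.
Trying y = 20.7 ft: A R^(2/3) = 1818 — too small.
Trying y = 27.8 ft: A R^(2/3) = 2603 — close enough.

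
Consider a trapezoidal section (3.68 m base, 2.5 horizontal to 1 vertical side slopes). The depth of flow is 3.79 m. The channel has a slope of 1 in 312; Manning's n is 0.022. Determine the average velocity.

V = 4.18 m/s

With bottom width b = 3.68 m and side slope z = 2.5: A = (b + zy)y = (3.68 + 2.5×3.79)×3.79 = 49.86 m²; P = b + 2y√(1+z²) = 3.68 + 2×3.79×2.693 = 24.09 m.
Hydraulic radius R = A/P = 49.86/24.09 = 2.07 m.
From Manning's equation, V = (1/n) R^(2/3) S^(1/2) = (1/0.022) × 2.07^(2/3) × 0.003205^(1/2) = 4.18 m/s.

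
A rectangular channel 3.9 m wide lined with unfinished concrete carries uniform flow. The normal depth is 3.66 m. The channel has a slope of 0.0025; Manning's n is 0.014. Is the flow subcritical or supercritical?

subcritical

Flow area A = b·y = 3.9 × 3.66 = 14.27 m². Wetted perimeter P = b + 2y = 3.9 + 2×3.66 = 11.22 m.
Hydraulic radius R = A/P = 14.27/11.22 = 1.272 m.
V = (1/n) R^(2/3) √S = (1/0.014) × 1.272^(2/3) × √0.0025 = 4.193 m/s. Hydraulic depth D_h = A/T = 14.27/3.9 = 3.66 m.
Froude number Fr = V/√(g·D_h) = 4.193/√(9.81×3.66) = 0.7, which is less than 1, so the flow is subcritical.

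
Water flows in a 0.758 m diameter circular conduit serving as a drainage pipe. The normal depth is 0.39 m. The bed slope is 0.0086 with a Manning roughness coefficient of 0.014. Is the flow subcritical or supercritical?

For a circular section of diameter D = 0.758 m at depth y = 0.39 m, the central angle is θ = 2 arccos(1 − 2y/D) = 3.2 rad. Then A = (D²/8)(θ − sin θ) = 0.234 m² and P = Dθ/2 = 1.213 m.
Hydraulic radius R = A/P = 0.234/1.213 = 0.1929 m.
V = (1/n) R^(2/3) √S = (1/0.014) × 0.1929^(2/3) × √0.0086 = 2.212 m/s. Hydraulic depth D_h = A/T = 0.234/0.7577 = 0.3088 m.
Froude number Fr = V/√(g·D_h) = 2.212/√(9.81×0.3088) = 1.27, which is greater than 1, so the flow is supercritical.

supercritical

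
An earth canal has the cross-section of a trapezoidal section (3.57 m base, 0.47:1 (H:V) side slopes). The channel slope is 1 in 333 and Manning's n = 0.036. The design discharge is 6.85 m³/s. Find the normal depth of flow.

Manning's equation rearranged: A R^(2/3) = nQ / (1·√S) = 0.036 × 6.85 / (√0.003003) = 4.5.
Trying y = 0.977 m: A R^(2/3) = 3.065 — too small.
Trying y = 1.45 m: A R^(2/3) = 5.789 — too large.
Trying y = 1.24 m: A R^(2/3) = 4.497 — close enough.

y_n = 1.24 m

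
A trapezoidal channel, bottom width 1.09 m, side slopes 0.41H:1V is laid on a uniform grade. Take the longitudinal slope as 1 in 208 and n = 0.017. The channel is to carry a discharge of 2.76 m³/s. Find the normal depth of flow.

Manning's equation rearranged: A R^(2/3) = nQ / (1·√S) = 0.017 × 2.76 / (√0.004808) = 0.6767.
Try y = 0.743 m: A R^(2/3) = 0.5478 — short.
Try y = 1.06 m: A R^(2/3) = 0.9879 — over.
Try y = 0.845 m: A R^(2/3) = 0.6766 — matches.

y_n = 0.845 m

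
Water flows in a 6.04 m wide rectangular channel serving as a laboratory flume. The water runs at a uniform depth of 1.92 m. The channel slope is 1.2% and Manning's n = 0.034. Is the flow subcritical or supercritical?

Flow area A = b·y = 6.04 × 1.92 = 11.6 m². Wetted perimeter P = b + 2y = 6.04 + 2×1.92 = 9.88 m.
Hydraulic radius R = A/P = 11.6/9.88 = 1.174 m.
V = (1/n) R^(2/3) √S = (1/0.034) × 1.174^(2/3) × √0.012 = 3.585 m/s. Hydraulic depth D_h = A/T = 11.6/6.04 = 1.92 m.
Froude number Fr = V/√(g·D_h) = 3.585/√(9.81×1.92) = 0.826, which is less than 1, so the flow is subcritical.

subcritical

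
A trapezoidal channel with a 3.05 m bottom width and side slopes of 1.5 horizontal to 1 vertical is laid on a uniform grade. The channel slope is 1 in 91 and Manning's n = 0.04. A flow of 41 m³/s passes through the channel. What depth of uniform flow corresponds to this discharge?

y_n = 2.15 m

Manning's equation rearranged: A R^(2/3) = nQ / (1·√S) = 0.04 × 41 / (√0.01099) = 15.64.
Try y = 1.82 m: A R^(2/3) = 11.17 — too small.
Try y = 2.36 m: A R^(2/3) = 18.95 — too large.
Try y = 2.15 m: A R^(2/3) = 15.65 — matches.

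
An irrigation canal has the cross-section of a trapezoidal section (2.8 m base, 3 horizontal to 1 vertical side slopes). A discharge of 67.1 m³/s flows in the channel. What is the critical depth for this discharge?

At critical depth, Q² T / (g A³) = 1, i.e. A³/T = Q²/g = 67.1²/9.81 = 459.
Trying y = 2.67 m: A³/T = 1278 — high.
Trying y = 2.11 m: A³/T = 462.4 — matches.

y_c = 2.11 m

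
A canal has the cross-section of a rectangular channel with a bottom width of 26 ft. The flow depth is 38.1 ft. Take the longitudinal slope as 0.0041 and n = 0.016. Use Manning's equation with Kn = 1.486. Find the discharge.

Flow area A = b·y = 26 × 38.1 = 990.6 ft². Wetted perimeter P = b + 2y = 26 + 2×38.1 = 102.2 ft.
Hydraulic radius R = A/P = 990.6/102.2 = 9.693 ft.
Manning's equation: Q = (1.486/n) A R^(2/3) S^(1/2) = (1.486/0.016) × 990.6 × 9.693^(2/3) × 0.0041^(1/2) = 26800 ft³/s.

Q = 26800 ft³/s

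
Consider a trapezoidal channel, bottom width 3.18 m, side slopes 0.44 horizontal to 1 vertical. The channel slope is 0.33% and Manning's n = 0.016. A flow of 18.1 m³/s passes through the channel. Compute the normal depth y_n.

y_n = 1.45 m

Manning's equation rearranged: A R^(2/3) = nQ / (1·√S) = 0.016 × 18.1 / (√0.0033) = 5.041.
At y = 1.23 m: A R^(2/3) = 3.879 — short.
At y = 1.83 m: A R^(2/3) = 7.37 — over.
At y = 1.45 m: A R^(2/3) = 5.053 — close enough.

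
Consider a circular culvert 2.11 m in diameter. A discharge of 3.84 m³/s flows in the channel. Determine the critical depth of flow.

At critical depth, Q² T / (g A³) = 1, i.e. A³/T = Q²/g = 3.84²/9.81 = 1.503.
Try y = 1.01 m: A³/T = 2.144 — too large.
Try y = 0.92 m: A³/T = 1.5 — ≈ 1.503.

y_c = 0.92 m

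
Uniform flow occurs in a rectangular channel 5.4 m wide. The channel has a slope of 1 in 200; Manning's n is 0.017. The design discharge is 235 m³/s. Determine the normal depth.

Manning's equation rearranged: A R^(2/3) = nQ / (1·√S) = 0.017 × 235 / (√0.005) = 56.5.
Trying y = 8.22 m: A R^(2/3) = 71.22 — over.
Trying y = 6.75 m: A R^(2/3) = 56.47 — matches.

y_n = 6.75 m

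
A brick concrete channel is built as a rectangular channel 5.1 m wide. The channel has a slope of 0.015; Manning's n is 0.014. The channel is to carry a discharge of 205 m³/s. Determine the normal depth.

Manning's equation rearranged: A R^(2/3) = nQ / (1·√S) = 0.014 × 205 / (√0.015) = 23.43.
Trying y = 3.89 m: A R^(2/3) = 26.46 — high.
Trying y = 2.71 m: A R^(2/3) = 16.58 — low.
Trying y = 3.54 m: A R^(2/3) = 23.47 — ≈ 23.43.

y_n = 3.54 m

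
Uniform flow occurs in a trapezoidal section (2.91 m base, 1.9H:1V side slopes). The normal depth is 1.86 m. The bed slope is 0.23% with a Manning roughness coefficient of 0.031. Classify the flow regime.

subcritical

With bottom width b = 2.91 m and side slope z = 1.9: A = (b + zy)y = (2.91 + 1.9×1.86)×1.86 = 11.99 m²; P = b + 2y√(1+z²) = 2.91 + 2×1.86×2.147 = 10.9 m.
Hydraulic radius R = A/P = 11.99/10.9 = 1.1 m.
V = (1/n) R^(2/3) √S = (1/0.031) × 1.1^(2/3) × √0.0023 = 1.648 m/s. Hydraulic depth D_h = A/T = 11.99/9.978 = 1.201 m.
Froude number Fr = V/√(g·D_h) = 1.648/√(9.81×1.201) = 0.48, which is less than 1, so the flow is subcritical.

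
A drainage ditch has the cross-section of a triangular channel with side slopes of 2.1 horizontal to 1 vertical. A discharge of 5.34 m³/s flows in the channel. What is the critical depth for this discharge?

At critical depth, Q² T / (g A³) = 1, i.e. A³/T = Q²/g = 5.34²/9.81 = 2.907.
At y = 0.895 m: A³/T = 1.266 — too small.
At y = 1.29 m: A³/T = 7.877 — too large.
At y = 1.06 m: A³/T = 2.951 — ≈ 2.907.

y_c = 1.06 m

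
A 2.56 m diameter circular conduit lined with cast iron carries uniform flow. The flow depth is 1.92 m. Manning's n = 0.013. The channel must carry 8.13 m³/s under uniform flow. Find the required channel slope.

S = 0.000919

For a circular section of diameter D = 2.56 m at depth y = 1.92 m, the central angle is θ = 2 arccos(1 − 2y/D) = 4.189 rad. Then A = (D²/8)(θ − sin θ) = 4.141 m² and P = Dθ/2 = 5.362 m.
Hydraulic radius R = A/P = 4.141/5.362 = 0.7723 m.
From Manning's equation, S = [nQ / (1 A R^(2/3))]² = [0.013 × 8.13 / (1 × 4.141 × 0.7723^(2/3))]² = 0.000919.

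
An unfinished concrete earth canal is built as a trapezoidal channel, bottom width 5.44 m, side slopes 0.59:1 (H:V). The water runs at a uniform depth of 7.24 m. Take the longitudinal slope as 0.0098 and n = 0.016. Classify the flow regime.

With bottom width b = 5.44 m and side slope z = 0.59: A = (b + zy)y = (5.44 + 0.59×7.24)×7.24 = 70.31 m²; P = b + 2y√(1+z²) = 5.44 + 2×7.24×1.161 = 22.25 m.
Hydraulic radius R = A/P = 70.31/22.25 = 3.16 m.
V = (1/n) R^(2/3) √S = (1/0.016) × 3.16^(2/3) × √0.0098 = 13.32 m/s. Hydraulic depth D_h = A/T = 70.31/13.98 = 5.028 m.
Froude number Fr = V/√(g·D_h) = 13.32/√(9.81×5.028) = 1.9, which is greater than 1, so the flow is supercritical.

supercritical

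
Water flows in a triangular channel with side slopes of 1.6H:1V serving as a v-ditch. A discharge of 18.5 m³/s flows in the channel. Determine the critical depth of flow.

At critical depth, Q² T / (g A³) = 1, i.e. A³/T = Q²/g = 18.5²/9.81 = 34.89.
At y = 1.59 m: A³/T = 13.01 — too small.
At y = 2.19 m: A³/T = 64.48 — too large.
At y = 1.94 m: A³/T = 35.17 — close enough.

y_c = 1.94 m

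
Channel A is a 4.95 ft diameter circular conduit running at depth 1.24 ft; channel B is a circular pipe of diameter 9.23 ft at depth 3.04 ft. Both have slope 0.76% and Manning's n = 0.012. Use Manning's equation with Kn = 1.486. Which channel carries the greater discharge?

channel B

Channel A: For a circular section of diameter D = 4.95 ft at depth y = 1.24 ft, the central angle is θ = 2 arccos(1 − 2y/D) = 2.097 rad. Then A = (D²/8)(θ − sin θ) = 3.773 ft² and P = Dθ/2 = 5.189 ft. Hydraulic radius R = A/P = 3.773/5.189 = 0.7271 ft. Q_A = (1.486/0.012)·3.773·0.7271^(2/3)·√0.0076 = 32.93 ft³/s.
Channel B: For a circular section of diameter D = 9.23 ft at depth y = 3.04 ft, the central angle is θ = 2 arccos(1 − 2y/D) = 2.445 rad. Then A = (D²/8)(θ − sin θ) = 19.21 ft² and P = Dθ/2 = 11.28 ft. Hydraulic radius R = A/P = 19.21/11.28 = 1.702 ft. Q_B = (1.486/0.012)·19.21·1.702^(2/3)·√0.0076 = 295.6 ft³/s.
Q_A = 32.93 ft³/s vs Q_B = 295.6 ft³/s, so channel B carries more.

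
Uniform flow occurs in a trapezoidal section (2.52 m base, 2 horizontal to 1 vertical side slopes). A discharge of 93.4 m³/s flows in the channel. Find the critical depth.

y_c = 2.82 m

At critical depth, Q² T / (g A³) = 1, i.e. A³/T = Q²/g = 93.4²/9.81 = 889.3.
At y = 3.47 m: A³/T = 2157 — too large.
At y = 2.82 m: A³/T = 883 — matches.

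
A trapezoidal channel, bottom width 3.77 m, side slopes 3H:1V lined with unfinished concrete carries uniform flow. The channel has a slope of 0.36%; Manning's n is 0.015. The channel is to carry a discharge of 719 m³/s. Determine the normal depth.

Manning's equation rearranged: A R^(2/3) = nQ / (1·√S) = 0.015 × 719 / (√0.0036) = 179.8.
Try y = 5.45 m: A R^(2/3) = 221.3 — high.
Try y = 4.48 m: A R^(2/3) = 138.3 — low.
Try y = 5 m: A R^(2/3) = 179.8 — close enough.

y_n = 5 m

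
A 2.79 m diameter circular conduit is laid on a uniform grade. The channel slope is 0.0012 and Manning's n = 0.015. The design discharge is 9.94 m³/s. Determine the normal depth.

Manning's equation rearranged: A R^(2/3) = nQ / (1·√S) = 0.015 × 9.94 / (√0.0012) = 4.304.
Trying y = 2.37 m: A R^(2/3) = 4.952 — too large.
Trying y = 1.59 m: A R^(2/3) = 2.981 — too small.
Trying y = 2.06 m: A R^(2/3) = 4.304 — close enough.

y_n = 2.06 m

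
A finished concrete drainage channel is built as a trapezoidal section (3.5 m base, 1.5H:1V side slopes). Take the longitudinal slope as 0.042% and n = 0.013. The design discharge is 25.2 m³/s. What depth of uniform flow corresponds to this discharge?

Manning's equation rearranged: A R^(2/3) = nQ / (1·√S) = 0.013 × 25.2 / (√0.00042) = 15.99.
At y = 2.63 m: A R^(2/3) = 25.75 — too large.
At y = 1.61 m: A R^(2/3) = 9.671 — too small.
At y = 2.08 m: A R^(2/3) = 15.99 — close enough.

y_n = 2.08 m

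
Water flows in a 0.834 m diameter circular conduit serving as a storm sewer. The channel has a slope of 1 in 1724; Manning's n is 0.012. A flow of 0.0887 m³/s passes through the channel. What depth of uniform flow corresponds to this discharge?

Manning's equation rearranged: A R^(2/3) = nQ / (1·√S) = 0.012 × 0.0887 / (√0.00058) = 0.0442.
Try y = 0.222 m: A R^(2/3) = 0.02978 — too small.
Try y = 0.298 m: A R^(2/3) = 0.05251 — too large.
Try y = 0.272 m: A R^(2/3) = 0.04417 — close enough.

y_n = 0.272 m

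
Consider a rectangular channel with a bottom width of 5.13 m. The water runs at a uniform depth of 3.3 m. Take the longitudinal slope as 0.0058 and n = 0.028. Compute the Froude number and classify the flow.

subcritical

Flow area A = b·y = 5.13 × 3.3 = 16.93 m². Wetted perimeter P = b + 2y = 5.13 + 2×3.3 = 11.73 m.
Hydraulic radius R = A/P = 16.93/11.73 = 1.443 m.
V = (1/n) R^(2/3) √S = (1/0.028) × 1.443^(2/3) × √0.0058 = 3.474 m/s. Hydraulic depth D_h = A/T = 16.93/5.13 = 3.3 m.
Froude number Fr = V/√(g·D_h) = 3.474/√(9.81×3.3) = 0.611, which is less than 1, so the flow is subcritical.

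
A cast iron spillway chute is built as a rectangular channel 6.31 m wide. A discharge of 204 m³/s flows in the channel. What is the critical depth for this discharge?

For a rectangular channel, critical depth y_c = (q²/g)^(1/3) where q = Q/b = 204/6.31 = 32.33 m²/s.
So y_c = (32.33²/9.81)^(1/3) = 4.74 m.

y_c = 4.74 m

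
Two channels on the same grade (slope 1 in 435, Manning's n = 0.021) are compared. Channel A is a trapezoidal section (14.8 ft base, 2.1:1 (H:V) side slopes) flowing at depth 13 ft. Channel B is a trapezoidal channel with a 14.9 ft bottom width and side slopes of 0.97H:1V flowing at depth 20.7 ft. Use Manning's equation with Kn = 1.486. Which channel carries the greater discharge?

Channel A: With bottom width b = 14.8 ft and side slope z = 2.1: A = (b + zy)y = (14.8 + 2.1×13)×13 = 547.3 ft²; P = b + 2y√(1+z²) = 14.8 + 2×13×2.326 = 75.27 ft. Hydraulic radius R = A/P = 547.3/75.27 = 7.271 ft. Q_A = (1.486/0.021)·547.3·7.271^(2/3)·√0.002299 = 6969 ft³/s.
Channel B: With bottom width b = 14.9 ft and side slope z = 0.97: A = (b + zy)y = (14.9 + 0.97×20.7)×20.7 = 724.1 ft²; P = b + 2y√(1+z²) = 14.9 + 2×20.7×1.393 = 72.58 ft. Hydraulic radius R = A/P = 724.1/72.58 = 9.977 ft. Q_B = (1.486/0.021)·724.1·9.977^(2/3)·√0.002299 = 11380 ft³/s.
Q_A = 6969 ft³/s vs Q_B = 11380 ft³/s, so channel B carries more.

channel B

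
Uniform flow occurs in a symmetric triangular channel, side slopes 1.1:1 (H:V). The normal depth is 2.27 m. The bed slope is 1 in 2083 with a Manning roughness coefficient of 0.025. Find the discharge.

For a triangular section with side slope z = 1.1: A = zy² = 1.1×2.27² = 5.668 m²; P = 2y√(1+z²) = 2×2.27×1.487 = 6.749 m.
Hydraulic radius R = A/P = 5.668/6.749 = 0.8398 m.
Manning's equation: Q = (1/n) A R^(2/3) S^(1/2) = (1/0.025) × 5.668 × 0.8398^(2/3) × 0.0004801^(1/2) = 4.42 m³/s.

Q = 4.42 m³/s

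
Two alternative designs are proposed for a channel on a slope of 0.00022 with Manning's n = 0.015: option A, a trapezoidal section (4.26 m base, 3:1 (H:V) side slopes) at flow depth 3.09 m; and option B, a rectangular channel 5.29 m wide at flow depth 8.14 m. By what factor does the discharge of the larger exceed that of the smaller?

Channel A: With bottom width b = 4.26 m and side slope z = 3: A = (b + zy)y = (4.26 + 3×3.09)×3.09 = 41.81 m²; P = b + 2y√(1+z²) = 4.26 + 2×3.09×3.162 = 23.8 m. Hydraulic radius R = A/P = 41.81/23.8 = 1.756 m. Q_A = (1/0.015)·41.81·1.756^(2/3)·√0.00022 = 60.18 m³/s.
Channel B: Flow area A = b·y = 5.29 × 8.14 = 43.06 m². Wetted perimeter P = b + 2y = 5.29 + 2×8.14 = 21.57 m. Hydraulic radius R = A/P = 43.06/21.57 = 1.996 m. Q_B = (1/0.015)·43.06·1.996^(2/3)·√0.00022 = 67.51 m³/s.
The larger discharge is 67.51 m³/s and the smaller is 60.18 m³/s; the ratio is 1.12.

1.12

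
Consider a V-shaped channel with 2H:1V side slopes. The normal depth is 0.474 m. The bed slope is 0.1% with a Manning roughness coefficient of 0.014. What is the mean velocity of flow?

V = 0.803 m/s

For a triangular section with side slope z = 2: A = zy² = 2×0.474² = 0.4494 m²; P = 2y√(1+z²) = 2×0.474×2.236 = 2.12 m.
Hydraulic radius R = A/P = 0.4494/2.12 = 0.212 m.
From Manning's equation, V = (1/n) R^(2/3) S^(1/2) = (1/0.014) × 0.212^(2/3) × 0.001^(1/2) = 0.803 m/s.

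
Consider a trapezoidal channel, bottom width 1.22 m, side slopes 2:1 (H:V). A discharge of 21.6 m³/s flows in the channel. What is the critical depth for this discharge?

y_c = 1.61 m

At critical depth, Q² T / (g A³) = 1, i.e. A³/T = Q²/g = 21.6²/9.81 = 47.56.
Trying y = 1.99 m: A³/T = 120.7 — too large.
Trying y = 1.22 m: A³/T = 14.59 — too small.
Trying y = 1.61 m: A³/T = 47.69 — matches.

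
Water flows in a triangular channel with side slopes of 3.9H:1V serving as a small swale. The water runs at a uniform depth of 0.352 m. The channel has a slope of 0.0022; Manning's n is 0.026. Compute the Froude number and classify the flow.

For a triangular section with side slope z = 3.9: A = zy² = 3.9×0.352² = 0.4832 m²; P = 2y√(1+z²) = 2×0.352×4.026 = 2.834 m.
Hydraulic radius R = A/P = 0.4832/2.834 = 0.1705 m.
V = (1/n) R^(2/3) √S = (1/0.026) × 0.1705^(2/3) × √0.0022 = 0.5547 m/s. Hydraulic depth D_h = A/T = 0.4832/2.746 = 0.176 m.
Froude number Fr = V/√(g·D_h) = 0.5547/√(9.81×0.176) = 0.422, which is less than 1, so the flow is subcritical.

subcritical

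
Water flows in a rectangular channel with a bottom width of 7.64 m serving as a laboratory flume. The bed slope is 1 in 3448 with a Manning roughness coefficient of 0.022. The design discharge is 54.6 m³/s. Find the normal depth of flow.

y_n = 5.4 m

Manning's equation rearranged: A R^(2/3) = nQ / (1·√S) = 0.022 × 54.6 / (√0.00029) = 70.53.
Try y = 4.16 m: A R^(2/3) = 50.31 — short.
Try y = 5.98 m: A R^(2/3) = 80.32 — over.
Try y = 5.4 m: A R^(2/3) = 70.57 — close enough.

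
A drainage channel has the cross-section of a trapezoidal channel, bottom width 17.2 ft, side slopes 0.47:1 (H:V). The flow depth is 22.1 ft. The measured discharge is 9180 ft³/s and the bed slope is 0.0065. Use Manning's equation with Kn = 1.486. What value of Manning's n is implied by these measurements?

n = 0.035

With bottom width b = 17.2 ft and side slope z = 0.47: A = (b + zy)y = (17.2 + 0.47×22.1)×22.1 = 609.7 ft²; P = b + 2y√(1+z²) = 17.2 + 2×22.1×1.105 = 66.04 ft.
Hydraulic radius R = A/P = 609.7/66.04 = 9.232 ft.
Rearranging Manning's equation: n = (1.486/Q) A R^(2/3) S^(1/2) = (1.486/9180) × 609.7 × 9.232^(2/3) × √0.0065 = 0.035.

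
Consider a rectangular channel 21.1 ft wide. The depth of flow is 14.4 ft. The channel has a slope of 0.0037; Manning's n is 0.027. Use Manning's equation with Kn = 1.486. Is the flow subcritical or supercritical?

Flow area A = b·y = 21.1 × 14.4 = 303.8 ft². Wetted perimeter P = b + 2y = 21.1 + 2×14.4 = 49.9 ft.
Hydraulic radius R = A/P = 303.8/49.9 = 6.089 ft.
V = (1.486/n) R^(2/3) √S = (1.486/0.027) × 6.089^(2/3) × √0.0037 = 11.16 ft/s. Hydraulic depth D_h = A/T = 303.8/21.1 = 14.4 ft.
Froude number Fr = V/√(g·D_h) = 11.16/√(32.2×14.4) = 0.518, which is less than 1, so the flow is subcritical.

subcritical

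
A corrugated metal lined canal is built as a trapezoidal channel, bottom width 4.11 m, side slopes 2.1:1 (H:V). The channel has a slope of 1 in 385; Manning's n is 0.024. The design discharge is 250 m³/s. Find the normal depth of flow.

y_n = 4.63 m

Manning's equation rearranged: A R^(2/3) = nQ / (1·√S) = 0.024 × 250 / (√0.002597) = 117.7.
Trying y = 3.25 m: A R^(2/3) = 53.52 — too small.
Trying y = 4.63 m: A R^(2/3) = 117.9 — ≈ 117.7.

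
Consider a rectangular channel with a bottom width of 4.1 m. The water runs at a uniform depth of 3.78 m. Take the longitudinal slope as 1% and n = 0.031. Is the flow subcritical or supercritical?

subcritical

Flow area A = b·y = 4.1 × 3.78 = 15.5 m². Wetted perimeter P = b + 2y = 4.1 + 2×3.78 = 11.66 m.
Hydraulic radius R = A/P = 15.5/11.66 = 1.329 m.
V = (1/n) R^(2/3) √S = (1/0.031) × 1.329^(2/3) × √0.01 = 3.9 m/s. Hydraulic depth D_h = A/T = 15.5/4.1 = 3.78 m.
Froude number Fr = V/√(g·D_h) = 3.9/√(9.81×3.78) = 0.64, which is less than 1, so the flow is subcritical.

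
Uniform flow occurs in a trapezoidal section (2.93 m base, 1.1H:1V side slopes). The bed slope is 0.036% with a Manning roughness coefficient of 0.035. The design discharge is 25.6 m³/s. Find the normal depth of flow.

Manning's equation rearranged: A R^(2/3) = nQ / (1·√S) = 0.035 × 25.6 / (√0.00036) = 47.22.
At y = 3.48 m: A R^(2/3) = 34.43 — short.
At y = 4.59 m: A R^(2/3) = 62.12 — over.
At y = 4.04 m: A R^(2/3) = 47.19 — matches.

y_n = 4.04 m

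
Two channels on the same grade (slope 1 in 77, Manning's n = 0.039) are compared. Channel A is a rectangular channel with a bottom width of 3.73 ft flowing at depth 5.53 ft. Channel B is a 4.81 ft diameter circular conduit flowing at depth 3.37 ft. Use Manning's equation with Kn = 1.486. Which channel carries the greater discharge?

Channel A: Flow area A = b·y = 3.73 × 5.53 = 20.63 ft². Wetted perimeter P = b + 2y = 3.73 + 2×5.53 = 14.79 ft. Hydraulic radius R = A/P = 20.63/14.79 = 1.395 ft. Q_A = (1.486/0.039)·20.63·1.395^(2/3)·√0.01299 = 111.8 ft³/s.
Channel B: For a circular section of diameter D = 4.81 ft at depth y = 3.37 ft, the central angle is θ = 2 arccos(1 − 2y/D) = 3.967 rad. Then A = (D²/8)(θ − sin θ) = 13.6 ft² and P = Dθ/2 = 9.541 ft. Hydraulic radius R = A/P = 13.6/9.541 = 1.425 ft. Q_B = (1.486/0.039)·13.6·1.425^(2/3)·√0.01299 = 74.79 ft³/s.
Q_A = 111.8 ft³/s vs Q_B = 74.79 ft³/s, so channel A carries more.

channel A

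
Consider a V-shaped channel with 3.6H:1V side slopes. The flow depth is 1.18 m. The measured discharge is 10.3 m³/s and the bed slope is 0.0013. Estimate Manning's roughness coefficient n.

n = 0.012

For a triangular section with side slope z = 3.6: A = zy² = 3.6×1.18² = 5.013 m²; P = 2y√(1+z²) = 2×1.18×3.736 = 8.818 m.
Hydraulic radius R = A/P = 5.013/8.818 = 0.5685 m.
Rearranging Manning's equation: n = (1/Q) A R^(2/3) S^(1/2) = (1/10.3) × 5.013 × 0.5685^(2/3) × √0.0013 = 0.012.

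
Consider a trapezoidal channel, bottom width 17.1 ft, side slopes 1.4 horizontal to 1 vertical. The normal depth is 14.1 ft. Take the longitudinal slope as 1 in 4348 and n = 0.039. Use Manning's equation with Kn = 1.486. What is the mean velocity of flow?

V = 2.3 ft/s

With bottom width b = 17.1 ft and side slope z = 1.4: A = (b + zy)y = (17.1 + 1.4×14.1)×14.1 = 519.4 ft²; P = b + 2y√(1+z²) = 17.1 + 2×14.1×1.72 = 65.62 ft.
Hydraulic radius R = A/P = 519.4/65.62 = 7.916 ft.
From Manning's equation, V = (1.486/n) R^(2/3) S^(1/2) = (1.486/0.039) × 7.916^(2/3) × 0.00023^(1/2) = 2.3 ft/s.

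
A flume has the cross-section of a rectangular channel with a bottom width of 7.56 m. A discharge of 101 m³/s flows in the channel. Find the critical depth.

y_c = 2.63 m

For a rectangular channel, critical depth y_c = (q²/g)^(1/3) where q = Q/b = 101/7.56 = 13.36 m²/s.
So y_c = (13.36²/9.81)^(1/3) = 2.63 m.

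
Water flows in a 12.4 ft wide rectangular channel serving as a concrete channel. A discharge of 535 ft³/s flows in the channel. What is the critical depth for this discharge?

y_c = 3.87 ft

For a rectangular channel, critical depth y_c = (q²/g)^(1/3) where q = Q/b = 535/12.4 = 43.15 ft²/s.
So y_c = (43.15²/32.2)^(1/3) = 3.87 ft.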